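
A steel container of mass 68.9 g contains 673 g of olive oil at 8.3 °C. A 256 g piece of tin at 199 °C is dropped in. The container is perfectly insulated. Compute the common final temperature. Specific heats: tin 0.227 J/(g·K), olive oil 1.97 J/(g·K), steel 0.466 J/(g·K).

T_f ≈ 16.1 °C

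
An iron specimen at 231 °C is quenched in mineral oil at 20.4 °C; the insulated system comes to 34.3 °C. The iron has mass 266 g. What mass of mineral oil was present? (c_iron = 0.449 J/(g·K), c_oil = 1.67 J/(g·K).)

m ≈ 1010 g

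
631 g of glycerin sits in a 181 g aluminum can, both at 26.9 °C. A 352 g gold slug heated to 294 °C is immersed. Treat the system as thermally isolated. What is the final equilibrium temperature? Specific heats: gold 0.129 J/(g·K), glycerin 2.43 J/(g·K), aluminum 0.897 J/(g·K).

Taking heat into each body as positive, Σ m c ΔT = 0:
352·0.129·(T − 294) + 631·2.43·(T − 26.9) + 181·0.897·(T − 26.9) = 0
(45.41 + 1533.3 + 162.36) T = 45.41·294 + 1533.3·26.9 + 162.36·26.9
T ≈ 33.87 °C

T_f ≈ 33.9 °C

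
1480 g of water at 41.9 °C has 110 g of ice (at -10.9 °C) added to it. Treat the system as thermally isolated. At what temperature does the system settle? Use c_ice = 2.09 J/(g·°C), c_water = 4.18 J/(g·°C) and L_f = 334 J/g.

Conservation of energy gives ΣQ = 0:
ice -10.9→0 °C: 110·2.09·10.9 = 2505.9
  melt ice: 110·334 = 36740
  meltwater 0→T: 110·4.18·T = 459.8 T
  water: 6186.4(T − 41.9)
6646.2 T = 259210 − 39246 = 219964
T ≈ 33.10 °C. Since T > 0 °C, the all-ice-melts assumption holds.

T_f ≈ 33.1 °C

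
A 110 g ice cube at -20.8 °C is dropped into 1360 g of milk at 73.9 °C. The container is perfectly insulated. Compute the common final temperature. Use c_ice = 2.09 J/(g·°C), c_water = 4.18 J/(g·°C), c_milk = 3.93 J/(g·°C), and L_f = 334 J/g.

T_f ≈ 60.9 °C

Taking heat into each body as positive, Σ m c ΔT = 0:
ice -20.8→0 °C: 110·2.09·20.8 = 4781.9; latent heat to melt: 110·334 = 36740; meltwater 0→T: 110·4.18·T = 459.8 T; milk cools: 1360·3.93·(T − 73.9) = 5344.8(T − 73.9)
5804.6 T = 394981 − 41522 = 353459
T ≈ 60.89 °C — above 0 °C, consistent with complete melting.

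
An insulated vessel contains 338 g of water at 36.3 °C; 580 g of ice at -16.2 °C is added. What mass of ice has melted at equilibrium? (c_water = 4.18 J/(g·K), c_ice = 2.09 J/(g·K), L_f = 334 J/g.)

Cooling the water to 0 °C releases 338·4.18·36.3 = 51286 J.
Of that, 580·2.09·16.2 = 19638 J goes to bring the ice to 0 °C, leaving 31648 J.
Melting all 580 g of ice would need 580·334 = 193720 J.
That's not enough to melt it all — equilibrium is at 0 °C with ice remaining.
m_melt = 31648 / L_f = 94.76 g.

m_melted ≈ 94.8 g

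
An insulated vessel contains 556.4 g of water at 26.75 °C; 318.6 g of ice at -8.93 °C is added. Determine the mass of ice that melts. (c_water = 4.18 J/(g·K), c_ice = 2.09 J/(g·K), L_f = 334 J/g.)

Cooling the water to 0 °C releases 556.4×4.18×26.75 = 62214 J.
Warming the ice to 0 °C takes 318.6×2.09×8.93 = 5946.3 J, leaving 56268 J for melting.
To melt every bit of ice: 318.6×334 = 106412 J.
56268 J < 106412 J, so only part of the ice melts and the system sits at 0 °C.
Mass melted = 56268/334 ≈ 168.5 g.

m_melted ≈ 168 g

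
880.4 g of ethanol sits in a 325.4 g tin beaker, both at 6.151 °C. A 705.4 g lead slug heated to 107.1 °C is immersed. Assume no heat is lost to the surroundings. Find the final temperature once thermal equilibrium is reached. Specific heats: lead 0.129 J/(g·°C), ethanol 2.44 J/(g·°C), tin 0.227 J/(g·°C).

T_f ≈ 10.1 °C

Taking heat into each body as positive, Σ m c ΔT = 0:
705.4*0.129*(T − 107.1) + 880.4*2.44*(T − 6.151) + 325.4*0.227*(T − 6.151) = 0
(91 + 2148.2 + 73.87) T = 91*107.1 + 2148.2*6.151 + 73.87*6.151
T = 23414/2313 ≈ 10.12 °C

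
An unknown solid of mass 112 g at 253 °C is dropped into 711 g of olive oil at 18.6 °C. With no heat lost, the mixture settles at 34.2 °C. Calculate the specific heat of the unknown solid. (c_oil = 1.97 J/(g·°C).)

c ≈ 0.892 J/(g·°C)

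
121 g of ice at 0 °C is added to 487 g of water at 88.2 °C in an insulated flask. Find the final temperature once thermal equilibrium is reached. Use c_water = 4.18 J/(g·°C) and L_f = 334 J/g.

Energy conservation, ΣQ = 0:
melt ice: 121×334 = 40414; warm the meltwater: 505.78 T; water cools: 487×4.18×(T − 88.2) = 2035.7(T − 88.2)
2541.4 T = 179545 − 40414 = 139131
T ≈ 54.75 °C (positive, so assuming full melt was valid).

T_f ≈ 54.7 °C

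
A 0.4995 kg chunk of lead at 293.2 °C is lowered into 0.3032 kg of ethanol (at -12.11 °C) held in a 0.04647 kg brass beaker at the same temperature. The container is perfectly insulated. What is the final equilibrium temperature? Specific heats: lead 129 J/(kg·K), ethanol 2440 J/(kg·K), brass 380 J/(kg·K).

Energy conservation, ΣQ = 0:
0.4995·129·(T − 293.2) + 0.3032·2440·(T − (-12.11)) + 0.04647·380·(T − (-12.11)) = 0
64.44(T − 293.2) + 739.81(T − (-12.11)) + 17.66(T − (-12.11)) = 0
821.9 T = 9719.6
T ≈ 11.83 °C

T_f ≈ 11.8 °C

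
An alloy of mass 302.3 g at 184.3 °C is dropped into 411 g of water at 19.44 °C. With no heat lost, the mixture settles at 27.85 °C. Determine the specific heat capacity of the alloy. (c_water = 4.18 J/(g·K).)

Heat lost by the alloy = heat gained by the water:
302.3×c×(184.3 − 27.85) = 411×4.18×(27.85 − 19.44)
47295 c = 14448  ⇒  c ≈ 0.3055 J/(g·K)

c ≈ 0.305 J/(g·K)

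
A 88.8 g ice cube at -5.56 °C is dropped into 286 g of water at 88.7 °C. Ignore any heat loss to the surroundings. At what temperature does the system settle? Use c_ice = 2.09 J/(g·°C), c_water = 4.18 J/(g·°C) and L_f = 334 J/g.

T_f ≈ 48.1 °C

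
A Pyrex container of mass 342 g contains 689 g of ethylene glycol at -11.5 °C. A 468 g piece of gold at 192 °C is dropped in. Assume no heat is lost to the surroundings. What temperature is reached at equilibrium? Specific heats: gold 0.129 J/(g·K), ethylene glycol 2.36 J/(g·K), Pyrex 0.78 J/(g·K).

Setting the total heat transfer to zero:
468*0.129*(T − 192) + 689*2.36*(T − (-11.5)) + 342*0.78*(T − (-11.5)) = 0
60.37(T − 192) + 1626(T − (-11.5)) + 266.76(T − (-11.5)) = 0
(60.37 + 1626 + 266.76) T = 60.37*192 + 1626*(-11.5) + 266.76*(-11.5)
T = -10176 / 1953.2 = -5.21 °C

T_f ≈ -5.2 °C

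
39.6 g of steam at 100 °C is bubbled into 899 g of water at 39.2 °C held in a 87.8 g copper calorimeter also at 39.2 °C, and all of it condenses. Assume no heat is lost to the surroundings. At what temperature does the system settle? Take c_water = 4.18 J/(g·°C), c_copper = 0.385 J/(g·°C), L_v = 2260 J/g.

T_f ≈ 64.4 °C

Energy balance with sensible and latent terms:
latent heat released on condensation: 39.6×2260 = 89496
  condensate cools 100→T: 39.6×4.18×(T − 100) = 165.53(T − 100)
  original water: 3757.8(T − 39.2)
  cup: 33.8(T − 39.2)
3957.2 T = 89496 + 16553 + 148632 = 254680
T ≈ 64.36 °C (< 100 °C, so full condensation is consistent).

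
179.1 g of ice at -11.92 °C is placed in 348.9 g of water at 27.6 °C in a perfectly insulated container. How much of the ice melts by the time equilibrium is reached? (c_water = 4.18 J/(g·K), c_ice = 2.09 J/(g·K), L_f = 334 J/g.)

m_melted ≈ 107 g

Water can give up m c ΔT = 348.9×4.18×27.6 = 40252 J before reaching 0 °C.
Of that, 179.1×2.09×11.92 = 4461.9 J goes to bring the ice to 0 °C, leaving 35790 J.
To melt every bit of ice: 179.1×334 = 59819 J.
Since 35790 < 59819 J, not all the ice melts; equilibrium is at 0 °C.
m_melt = 35790 / L_f = 107.2 g.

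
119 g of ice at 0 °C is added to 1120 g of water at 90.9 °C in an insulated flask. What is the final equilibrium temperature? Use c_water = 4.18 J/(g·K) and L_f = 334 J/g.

T_f ≈ 74.5 °C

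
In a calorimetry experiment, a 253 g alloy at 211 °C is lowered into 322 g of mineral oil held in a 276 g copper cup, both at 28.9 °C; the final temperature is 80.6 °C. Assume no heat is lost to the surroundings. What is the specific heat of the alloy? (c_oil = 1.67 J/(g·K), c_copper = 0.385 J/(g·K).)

c ≈ 1.01 J/(g·K)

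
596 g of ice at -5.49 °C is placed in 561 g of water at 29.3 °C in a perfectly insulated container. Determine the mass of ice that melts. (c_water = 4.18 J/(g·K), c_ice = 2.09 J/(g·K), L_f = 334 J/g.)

m_melted ≈ 185 g

Water can give up m c ΔT = 561×4.18×29.3 = 68708 J before reaching 0 °C.
Warming the ice to 0 °C takes 596×2.09×5.49 = 6838.6 J, leaving 61869 J for melting.
To melt every bit of ice: 596×334 = 199064 J.
Since 61869 < 199064 J, not all the ice melts; equilibrium is at 0 °C.
Mass melted = 61869/334 ≈ 185.2 g.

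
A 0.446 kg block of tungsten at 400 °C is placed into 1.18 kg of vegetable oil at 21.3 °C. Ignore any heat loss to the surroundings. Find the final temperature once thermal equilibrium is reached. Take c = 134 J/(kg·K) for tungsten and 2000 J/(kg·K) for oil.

Taking heat into each body as positive, Σ m c ΔT = 0:
0.446*134*(T − 400) + 1.18*2000*(T − 21.3) = 0
59.76(T − 400) + 2360(T − 21.3) = 0
2419.8 T = 74174
T = 74174 / 2419.8 = 30.7 °C

T_f ≈ 30.7 °C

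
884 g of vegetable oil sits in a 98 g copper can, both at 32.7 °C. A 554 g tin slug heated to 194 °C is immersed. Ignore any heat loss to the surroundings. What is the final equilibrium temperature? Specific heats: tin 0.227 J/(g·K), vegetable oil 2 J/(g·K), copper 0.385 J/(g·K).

T_f ≈ 43.2 °C

T_f = Σ m_i c_i T_i / Σ m_i c_i:
T_f = (125.76×194 + 1768×32.7 + 37.73×32.7) / (125.76 + 1768 + 37.73)
    = 83444 / 1931.5 ≈ 43.20 °C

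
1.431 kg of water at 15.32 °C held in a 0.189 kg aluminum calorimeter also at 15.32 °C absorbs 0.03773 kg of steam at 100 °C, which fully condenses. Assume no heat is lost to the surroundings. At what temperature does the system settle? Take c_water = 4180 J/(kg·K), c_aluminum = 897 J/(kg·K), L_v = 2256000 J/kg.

Sum of m c ΔT and latent-heat terms is zero:
latent heat released on condensation: 0.03773·2256000 = 85119; condensate cools 100→T: 0.03773·4180·(T − 100) = 157.71(T − 100); original water: 5981.6(T − 15.32); cup: 169.53(T − 15.32)
6308.8 T = 85119 + 15771 + 94235 = 195125
T ≈ 30.93 °C — below 100 °C, confirming all the steam condensed.

T_f ≈ 30.9 °C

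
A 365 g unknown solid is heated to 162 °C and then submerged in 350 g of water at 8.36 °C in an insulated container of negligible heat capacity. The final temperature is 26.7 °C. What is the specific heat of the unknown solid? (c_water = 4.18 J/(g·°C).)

c ≈ 0.543 J/(g·°C)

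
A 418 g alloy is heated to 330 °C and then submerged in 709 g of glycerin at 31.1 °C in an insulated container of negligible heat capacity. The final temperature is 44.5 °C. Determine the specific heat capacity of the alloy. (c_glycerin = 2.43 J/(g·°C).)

Heat lost by the alloy = heat gained by the glycerin:
418·c·(330 − 44.5) = 709·2.43·(44.5 − 31.1)
119339 c = 23086  ⇒  c ≈ 0.1935 J/(g·°C)

c ≈ 0.193 J/(g·°C)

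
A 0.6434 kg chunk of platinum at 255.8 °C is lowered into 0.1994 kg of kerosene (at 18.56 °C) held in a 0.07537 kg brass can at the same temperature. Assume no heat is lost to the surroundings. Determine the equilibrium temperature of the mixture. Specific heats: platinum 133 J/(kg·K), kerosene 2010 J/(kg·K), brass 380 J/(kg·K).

T_f ≈ 58.0 °C

Net heat exchanged in the isolated system is zero:
0.6434×133×(T − 255.8) + 0.1994×2010×(T − 18.56) + 0.07537×380×(T − 18.56) = 0
85.57(T − 255.8) + 400.79(T − 18.56) + 28.64(T − 18.56) = 0
(85.57 + 400.79 + 28.64) T = 85.57×255.8 + 400.79×18.56 + 28.64×18.56
T ≈ 57.98 °C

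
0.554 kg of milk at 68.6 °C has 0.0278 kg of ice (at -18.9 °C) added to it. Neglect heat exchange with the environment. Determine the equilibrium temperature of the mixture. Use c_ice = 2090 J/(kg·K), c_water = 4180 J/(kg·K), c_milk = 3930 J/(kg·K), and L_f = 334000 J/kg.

Setting the total heat transfer to zero:
ice -18.9→0 °C: 0.0278×2090×18.9 = 1098.1
  melt ice: 0.0278×334000 = 9285.2
  warm the meltwater: 116.2 T
  milk: 2177.2(T − 68.6)
2293.4 T = 149357 − 10383 = 138974
T ≈ 60.60 °C — above 0 °C, consistent with complete melting.

T_f ≈ 60.6 °C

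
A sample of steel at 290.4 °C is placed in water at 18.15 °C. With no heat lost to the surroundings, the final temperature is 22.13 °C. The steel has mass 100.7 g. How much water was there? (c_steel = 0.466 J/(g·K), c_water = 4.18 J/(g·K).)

m ≈ 757 g

Heat lost by the steel = heat gained by the water:
100.7×0.466×(290.4 − 22.13) = m×4.18×(22.13 − 18.15)
16.64 m = 12589  ⇒  m ≈ 756.7 g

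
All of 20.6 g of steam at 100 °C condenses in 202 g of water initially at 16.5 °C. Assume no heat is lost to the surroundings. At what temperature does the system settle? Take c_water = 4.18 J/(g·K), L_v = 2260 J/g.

T_f ≈ 74.3 °C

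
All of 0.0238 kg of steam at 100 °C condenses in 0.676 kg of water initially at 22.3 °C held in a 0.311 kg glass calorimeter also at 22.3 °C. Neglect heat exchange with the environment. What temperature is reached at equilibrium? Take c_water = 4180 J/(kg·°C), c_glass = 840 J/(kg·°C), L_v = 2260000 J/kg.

T_f ≈ 41.6 °C

Sum of m c ΔT and latent-heat terms is zero:
latent heat released on condensation: 0.0238×2260000 = 53788; condensate cools 100→T: 0.0238×4180×(T − 100) = 99.48(T − 100); water warms: 0.676×4180×(T − 22.3) = 2825.7(T − 22.3); cup: 261.24(T − 22.3)
3186.4 T = 53788 + 9948.4 + 68838 = 132575
T ≈ 41.61 °C, under the boiling point, so the assumption holds.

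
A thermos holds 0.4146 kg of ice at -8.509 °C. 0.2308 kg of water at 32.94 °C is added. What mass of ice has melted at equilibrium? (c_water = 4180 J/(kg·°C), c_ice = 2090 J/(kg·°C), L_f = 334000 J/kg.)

m_melted ≈ 0.0731 kg

Water can give up m c ΔT = 0.2308×4180×32.94 = 31779 J before reaching 0 °C.
Warming the ice to 0 °C takes 0.4146×2090×8.509 = 7373.2 J, leaving 24405 J for melting.
Melting all 0.4146 kg of ice would need 0.4146×334000 = 138476 J.
That's not enough to melt it all — equilibrium is at 0 °C with ice remaining.
Mass melted = 24405/334000 ≈ 0.07307 kg.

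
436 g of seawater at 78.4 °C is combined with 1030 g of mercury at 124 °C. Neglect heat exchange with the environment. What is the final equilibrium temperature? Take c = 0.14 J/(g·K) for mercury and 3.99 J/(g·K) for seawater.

Let T be the final temperature. ΣQ_i = 0:
1030*0.14*(T − 124) + 436*3.99*(T − 78.4) = 0
144.2(T − 124) + 1739.6(T − 78.4) = 0
1883.8 T = 154269
T = 154269 / 1883.8 = 81.9 °C

T_f ≈ 81.9 °C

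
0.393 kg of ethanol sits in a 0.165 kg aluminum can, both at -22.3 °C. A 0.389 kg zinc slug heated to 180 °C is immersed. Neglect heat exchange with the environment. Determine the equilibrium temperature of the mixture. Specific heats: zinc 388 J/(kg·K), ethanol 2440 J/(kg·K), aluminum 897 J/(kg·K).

T_f ≈ 2.0 °C

Setting the total heat transfer to zero:
0.389*388*(T − 180) + 0.393*2440*(T − (-22.3)) + 0.165*897*(T − (-22.3)) = 0
(150.93 + 958.92 + 148) T = 150.93*180 + 958.92*(-22.3) + 148*(-22.3)
T = 2483.3 / 1257.9 = 1.97 °C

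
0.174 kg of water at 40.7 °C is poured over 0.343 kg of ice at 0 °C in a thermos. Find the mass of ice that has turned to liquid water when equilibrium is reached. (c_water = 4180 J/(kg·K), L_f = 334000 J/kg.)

m_melted ≈ 0.0886 kg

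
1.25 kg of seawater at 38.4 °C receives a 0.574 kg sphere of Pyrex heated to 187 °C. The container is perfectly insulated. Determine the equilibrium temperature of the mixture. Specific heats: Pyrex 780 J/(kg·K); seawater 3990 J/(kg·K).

Set heat shed by the hot body equal to heat absorbed by the cold body:
0.574*780*(187 − T) = 1.25*3990*(T − 38.4)
447.72(187 − T) = 4987.5(T − 38.4)
5435.2 T = 275244  ⇒  T ≈ 50.64 °C

T_f ≈ 50.6 °C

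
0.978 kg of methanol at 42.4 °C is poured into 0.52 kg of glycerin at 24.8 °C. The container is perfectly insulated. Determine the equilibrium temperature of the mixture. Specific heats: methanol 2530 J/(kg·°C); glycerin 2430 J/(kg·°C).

T_f ≈ 36.5 °C

Set heat shed by the hot body equal to heat absorbed by the cold body:
0.978×2530×(42.4 − T) = 0.52×2430×(T − 24.8)
2474.3(42.4 − T) = 1263.6(T − 24.8)
3737.9 T = 136249  ⇒  T ≈ 36.45 °C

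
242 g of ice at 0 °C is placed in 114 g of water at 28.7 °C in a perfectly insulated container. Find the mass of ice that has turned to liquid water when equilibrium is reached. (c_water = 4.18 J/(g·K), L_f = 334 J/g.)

m_melted ≈ 40.9 g

Cooling the water to 0 °C releases 114·4.18·28.7 = 13676 J.
Melting all 242 g of ice would need 242·334 = 80828 J.
Since 13676 < 80828 J, not all the ice melts; equilibrium is at 0 °C.
Mass melted = 13676/334 ≈ 40.95 g.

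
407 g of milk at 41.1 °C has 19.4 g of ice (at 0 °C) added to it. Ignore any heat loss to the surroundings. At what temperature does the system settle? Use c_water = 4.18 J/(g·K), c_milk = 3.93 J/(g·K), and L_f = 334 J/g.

T_f ≈ 35.3 °C

Sum of m c ΔT and latent-heat terms is zero:
melt ice: 19.4·334 = 6479.6; warm the meltwater: 81.09 T; milk: 1599.5(T − 41.1)
1680.6 T = 65740 − 6479.6 = 59260
T ≈ 35.26 °C. Since T > 0 °C, the all-ice-melts assumption holds.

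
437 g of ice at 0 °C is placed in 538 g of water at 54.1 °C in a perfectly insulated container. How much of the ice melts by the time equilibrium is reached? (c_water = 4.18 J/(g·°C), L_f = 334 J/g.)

m_melted ≈ 364 g

Water can give up m c ΔT = 538·4.18·54.1 = 121662 J before reaching 0 °C.
Melting all 437 g of ice would need 437·334 = 145958 J.
Since 121662 < 145958 J, not all the ice melts; equilibrium is at 0 °C.
m_melted·334 = 121662  ⇒  m_melted ≈ 364.3 g.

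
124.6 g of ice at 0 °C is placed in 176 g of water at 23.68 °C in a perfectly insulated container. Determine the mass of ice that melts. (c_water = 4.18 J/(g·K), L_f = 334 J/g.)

Heat available from the water dropping to 0 °C: 176×4.18×23.68 = 17421 J.
Fully melting the ice requires m_ice L_f = 124.6×334 = 41616 J.
That's not enough to melt it all — equilibrium is at 0 °C with ice remaining.
m_melted×334 = 17421  ⇒  m_melted ≈ 52.16 g.

m_melted ≈ 52.2 g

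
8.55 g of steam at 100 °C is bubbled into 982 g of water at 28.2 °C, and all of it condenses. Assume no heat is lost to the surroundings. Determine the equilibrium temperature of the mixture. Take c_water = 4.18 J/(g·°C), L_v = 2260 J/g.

T_f ≈ 33.5 °C

Taking heat into each body as positive, Σ m c ΔT = 0:
condense steam: −8.55·2260 = −19323
  condensate cools 100→T: 8.55·4.18·(T − 100) = 35.74(T − 100)
  original water: 4104.8(T − 28.2)
4140.5 T = 19323 + 3573.9 + 115754 = 138651
T ≈ 33.49 °C, under the boiling point, so the assumption holds.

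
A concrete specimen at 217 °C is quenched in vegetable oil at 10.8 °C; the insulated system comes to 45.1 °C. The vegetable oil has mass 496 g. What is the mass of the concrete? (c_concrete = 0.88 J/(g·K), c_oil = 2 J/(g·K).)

m ≈ 225 g

Heat gained plus heat lost sum to zero:
m×0.88×(45.1 − 217) + 496×2×(45.1 − 10.8) = 0
-151.27 m = -34026
m = -34026/-151.27 ≈ 224.9 g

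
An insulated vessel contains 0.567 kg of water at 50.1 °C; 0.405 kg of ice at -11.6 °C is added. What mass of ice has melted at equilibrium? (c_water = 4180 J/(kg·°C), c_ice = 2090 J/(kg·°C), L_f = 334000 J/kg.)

Cooling the water to 0 °C releases 0.567×4180×50.1 = 118740 J.
Of that, 0.405×2090×11.6 = 9818.8 J goes to bring the ice to 0 °C, leaving 108921 J.
To melt every bit of ice: 0.405×334000 = 135270 J.
That's not enough to melt it all — equilibrium is at 0 °C with ice remaining.
Mass melted = 108921/334000 ≈ 0.3261 kg.

m_melted ≈ 0.326 kg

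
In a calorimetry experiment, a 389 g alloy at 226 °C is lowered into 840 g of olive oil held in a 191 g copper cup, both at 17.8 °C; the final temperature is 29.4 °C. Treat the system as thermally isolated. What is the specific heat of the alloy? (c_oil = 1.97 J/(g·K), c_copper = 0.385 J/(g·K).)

c ≈ 0.262 J/(g·K)

Conservation of energy gives ΣQ = 0:
389·c·(29.4 − 226) + 840·1.97·(29.4 − 17.8) + 191·0.385·(29.4 − 17.8) = 0
-76477 c = -20049
c = -20049/-76477 ≈ 0.2622 J/(g·K)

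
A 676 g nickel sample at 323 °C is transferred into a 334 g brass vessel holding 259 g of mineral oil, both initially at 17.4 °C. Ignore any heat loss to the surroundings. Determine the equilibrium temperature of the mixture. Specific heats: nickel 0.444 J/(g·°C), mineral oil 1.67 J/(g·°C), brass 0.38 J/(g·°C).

T_f ≈ 124.1 °C

Energy conservation, ΣQ = 0:
676×0.444×(T − 323) + 259×1.67×(T − 17.4) + 334×0.38×(T − 17.4) = 0
300.14(T − 323) + 432.53(T − 17.4) + 126.92(T − 17.4) = 0
(300.14 + 432.53 + 126.92) T = 300.14×323 + 432.53×17.4 + 126.92×17.4
T ≈ 124.11 °C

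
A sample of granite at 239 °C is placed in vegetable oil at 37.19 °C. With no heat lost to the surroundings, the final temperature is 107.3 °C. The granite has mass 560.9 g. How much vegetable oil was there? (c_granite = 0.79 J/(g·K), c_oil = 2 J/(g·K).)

Heat gained plus heat lost sum to zero:
560.9·0.79·(107.3 − 239) + m·2·(107.3 − 37.19) = 0
140.22 m = 58358
m = 58358/140.22 ≈ 416.2 g

m ≈ 416 g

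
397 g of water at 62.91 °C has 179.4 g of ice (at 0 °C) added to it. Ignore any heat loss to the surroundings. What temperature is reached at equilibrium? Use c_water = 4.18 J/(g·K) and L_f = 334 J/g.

Energy balance with sensible and latent terms:
melt ice: 179.4×334 = 59920
  warm the meltwater: 749.89 T
  water cools: 397×4.18×(T − 62.91) = 1659.5(T − 62.91)
2409.4 T = 104397 − 59920 = 44477
T ≈ 18.46 °C — above 0 °C, consistent with complete melting.

T_f ≈ 18.5 °C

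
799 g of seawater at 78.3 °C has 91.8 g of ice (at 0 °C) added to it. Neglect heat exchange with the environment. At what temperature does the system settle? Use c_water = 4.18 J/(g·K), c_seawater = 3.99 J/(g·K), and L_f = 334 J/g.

T_f ≈ 61.3 °C

Energy balance with sensible and latent terms:
latent heat to melt: 91.8·334 = 30661
  warm the meltwater: 383.72 T
  seawater cools: 799·3.99·(T − 78.3) = 3188(T − 78.3)
3571.7 T = 249621 − 30661 = 218960
T ≈ 61.30 °C (positive, so assuming full melt was valid).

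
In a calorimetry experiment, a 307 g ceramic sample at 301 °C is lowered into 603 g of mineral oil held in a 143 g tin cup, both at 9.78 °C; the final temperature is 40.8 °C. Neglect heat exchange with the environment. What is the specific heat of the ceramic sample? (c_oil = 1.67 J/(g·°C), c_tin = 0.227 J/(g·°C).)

Taking heat into each body as positive, Σ m c ΔT = 0:
307×c×(40.8 − 301) + 603×1.67×(40.8 − 9.78) + 143×0.227×(40.8 − 9.78) = 0
-79881 c = -32244
c = -32244/-79881 ≈ 0.4037 J/(g·°C)

c ≈ 0.404 J/(g·°C)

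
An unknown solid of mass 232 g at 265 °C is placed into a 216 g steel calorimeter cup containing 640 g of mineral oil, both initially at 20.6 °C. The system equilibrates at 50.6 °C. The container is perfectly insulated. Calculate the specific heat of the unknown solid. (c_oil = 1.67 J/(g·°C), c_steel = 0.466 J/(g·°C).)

c ≈ 0.705 J/(g·°C)

Let T be the final temperature. ΣQ_i = 0:
232·c·(50.6 − 265) + 640·1.67·(50.6 − 20.6) + 216·0.466·(50.6 − 20.6) = 0
-49741 c = -35084
c = -35084/-49741 ≈ 0.7053 J/(g·°C)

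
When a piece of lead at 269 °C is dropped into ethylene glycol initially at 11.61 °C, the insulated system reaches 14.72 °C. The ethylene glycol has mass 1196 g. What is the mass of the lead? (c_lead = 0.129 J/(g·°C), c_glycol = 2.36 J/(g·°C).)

|Q_lead| = |Q_glycol|:
m×0.129×(269 − 14.72) = 1196×2.36×(14.72 − 11.61)
32.8 m = 8778.2  ⇒  m ≈ 267.6 g

m ≈ 268 g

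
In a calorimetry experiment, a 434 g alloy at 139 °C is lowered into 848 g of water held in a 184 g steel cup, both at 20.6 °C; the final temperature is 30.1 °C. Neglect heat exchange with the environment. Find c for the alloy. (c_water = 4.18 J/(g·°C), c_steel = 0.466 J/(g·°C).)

Energy conservation, ΣQ = 0:
434×c×(30.1 − 139) + 848×4.18×(30.1 − 20.6) + 184×0.466×(30.1 − 20.6) = 0
-47263 c = -34489
c = -34489/-47263 ≈ 0.7297 J/(g·°C)

c ≈ 0.73 J/(g·°C)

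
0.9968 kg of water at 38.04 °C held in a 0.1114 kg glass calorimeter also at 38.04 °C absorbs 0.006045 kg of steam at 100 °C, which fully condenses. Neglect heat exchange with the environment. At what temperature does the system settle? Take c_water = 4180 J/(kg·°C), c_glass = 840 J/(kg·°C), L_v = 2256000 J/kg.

T_f ≈ 41.6 °C

Taking heat into each body as positive, Σ m c ΔT = 0:
latent heat released on condensation: 0.006045×2256000 = 13638
  condensate cools 100→T: 0.006045×4180×(T − 100) = 25.27(T − 100)
  water warms: 0.9968×4180×(T − 38.04) = 4166.6(T − 38.04)
  glass cup: 0.1114×840×(T − 38.04) = 93.58(T − 38.04)
4285.5 T = 13638 + 2526.8 + 162058 = 178222
T ≈ 41.59 °C — below 100 °C, confirming all the steam condensed.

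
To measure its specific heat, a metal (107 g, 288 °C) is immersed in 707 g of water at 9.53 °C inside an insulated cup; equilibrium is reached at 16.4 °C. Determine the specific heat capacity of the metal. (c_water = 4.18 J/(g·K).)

c ≈ 0.699 J/(g·K)

Net heat exchanged in the isolated system is zero:
107·c·(16.4 − 288) + 707·4.18·(16.4 − 9.53) = 0
-29061 c = -20303
c = -20303/-29061 ≈ 0.6986 J/(g·K)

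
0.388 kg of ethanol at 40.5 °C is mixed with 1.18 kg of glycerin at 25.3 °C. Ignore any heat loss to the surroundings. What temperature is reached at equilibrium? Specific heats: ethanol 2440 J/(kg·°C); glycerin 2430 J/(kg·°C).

T_f ≈ 29.1 °C

Set heat shed by the hot body equal to heat absorbed by the cold body:
0.388·2440·(40.5 − T) = 1.18·2430·(T − 25.3)
946.72(40.5 − T) = 2867.4(T − 25.3)
3814.1 T = 110887  ⇒  T ≈ 29.07 °C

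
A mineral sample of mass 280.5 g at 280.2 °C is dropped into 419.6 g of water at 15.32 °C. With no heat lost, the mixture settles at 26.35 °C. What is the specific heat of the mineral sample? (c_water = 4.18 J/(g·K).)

Setting the total heat transfer to zero:
280.5·c·(26.35 − 280.2) + 419.6·4.18·(26.35 − 15.32) = 0
-71205 c = -19346
c = -19346/-71205 ≈ 0.2717 J/(g·K)

c ≈ 0.272 J/(g·K)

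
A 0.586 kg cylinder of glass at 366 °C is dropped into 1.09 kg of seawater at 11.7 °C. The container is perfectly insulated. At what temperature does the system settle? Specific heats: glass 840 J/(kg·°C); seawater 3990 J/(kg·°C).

Net heat exchanged in the isolated system is zero:
0.586·840·(T − 366) + 1.09·3990·(T − 11.7) = 0
492.24(T − 366) + 4349.1(T − 11.7) = 0
4841.3 T = 231044
T ≈ 47.72 °C

T_f ≈ 47.7 °C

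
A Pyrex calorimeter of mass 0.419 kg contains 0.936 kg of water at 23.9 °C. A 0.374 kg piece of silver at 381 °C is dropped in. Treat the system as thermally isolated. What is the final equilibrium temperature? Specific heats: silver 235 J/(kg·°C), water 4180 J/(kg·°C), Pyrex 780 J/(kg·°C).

T_f = Σ m_i c_i T_i / Σ m_i c_i:
T_f = (87.89·381 + 3912.5·23.9 + 326.82·23.9) / (87.89 + 3912.5 + 326.82)
    = 134805 / 4327.2 ≈ 31.15 °C

T_f ≈ 31.2 °C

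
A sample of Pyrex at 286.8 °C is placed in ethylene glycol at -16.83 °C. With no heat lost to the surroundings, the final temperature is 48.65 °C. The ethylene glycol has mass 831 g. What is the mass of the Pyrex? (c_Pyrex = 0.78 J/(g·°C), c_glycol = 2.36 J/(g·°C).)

m ≈ 691 g

|Q_Pyrex| = |Q_glycol|:
m·0.78·(286.8 − 48.65) = 831·2.36·(48.65 − (-16.83))
185.76 m = 128417  ⇒  m ≈ 691.3 g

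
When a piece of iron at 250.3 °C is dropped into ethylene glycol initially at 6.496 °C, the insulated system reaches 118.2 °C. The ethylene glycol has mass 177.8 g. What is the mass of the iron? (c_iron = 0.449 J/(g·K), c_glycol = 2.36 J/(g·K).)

m ≈ 790 g

Heat gained plus heat lost sum to zero:
m·0.449·(118.2 − 250.3) + 177.8·2.36·(118.2 − 6.496) = 0
-59.31 m = -46872
m = -46872/-59.31 ≈ 790.2 g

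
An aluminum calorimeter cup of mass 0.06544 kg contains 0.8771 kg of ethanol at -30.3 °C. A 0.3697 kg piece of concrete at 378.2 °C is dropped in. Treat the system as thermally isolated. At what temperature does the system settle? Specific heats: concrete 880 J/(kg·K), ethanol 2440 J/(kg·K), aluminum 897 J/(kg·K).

T_f ≈ 22.4 °C

Net heat exchanged in the isolated system is zero:
0.3697·880·(T − 378.2) + 0.8771·2440·(T − (-30.3)) + 0.06544·897·(T − (-30.3)) = 0
325.34(T − 378.2) + 2140.1(T − (-30.3)) + 58.7(T − (-30.3)) = 0
2524.2 T = 56418
T ≈ 22.35 °C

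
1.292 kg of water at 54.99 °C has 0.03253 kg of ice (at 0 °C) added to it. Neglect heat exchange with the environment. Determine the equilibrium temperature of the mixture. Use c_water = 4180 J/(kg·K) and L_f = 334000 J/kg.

T_f ≈ 51.7 °C

Let T be the final temperature. ΣQ_i = 0:
latent heat to melt: 0.03253·334000 = 10865
  meltwater 0→T: 0.03253·4180·T = 135.98 T
  water: 5400.6(T − 54.99)
5536.5 T = 296977 − 10865 = 286112
T ≈ 51.68 °C (positive, so assuming full melt was valid).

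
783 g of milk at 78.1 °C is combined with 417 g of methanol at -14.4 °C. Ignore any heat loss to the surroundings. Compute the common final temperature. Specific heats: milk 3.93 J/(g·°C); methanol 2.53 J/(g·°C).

T_f is the heat-capacity-weighted average of the initial temperatures:
T_f = (3077.2×78.1 + 1055×(-14.4)) / (3077.2 + 1055)
    = 225136 / 4132.2 ≈ 54.48 °C

T_f ≈ 54.5 °C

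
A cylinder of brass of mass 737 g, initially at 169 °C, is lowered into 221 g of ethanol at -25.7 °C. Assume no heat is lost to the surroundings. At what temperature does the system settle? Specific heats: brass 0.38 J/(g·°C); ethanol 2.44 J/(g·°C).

T_f ≈ 40.9 °C

T_f is the heat-capacity-weighted average of the initial temperatures:
T_f = (280.06·169 + 539.24·(-25.7)) / (280.06 + 539.24)
    = 33472 / 819.3 ≈ 40.85 °C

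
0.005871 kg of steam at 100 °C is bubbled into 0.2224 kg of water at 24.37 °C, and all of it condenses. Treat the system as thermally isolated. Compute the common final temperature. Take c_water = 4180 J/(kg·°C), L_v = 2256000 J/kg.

Sum of m c ΔT and latent-heat terms is zero:
latent heat released on condensation: 0.005871·2256000 = 13245; condensate cools 100→T: 0.005871·4180·(T − 100) = 24.54(T − 100); water warms: 0.2224·4180·(T − 24.37) = 929.63(T − 24.37)
954.17 T = 13245 + 2454.1 + 22655 = 38354
T ≈ 40.20 °C — below 100 °C, confirming all the steam condensed.

T_f ≈ 40.2 °C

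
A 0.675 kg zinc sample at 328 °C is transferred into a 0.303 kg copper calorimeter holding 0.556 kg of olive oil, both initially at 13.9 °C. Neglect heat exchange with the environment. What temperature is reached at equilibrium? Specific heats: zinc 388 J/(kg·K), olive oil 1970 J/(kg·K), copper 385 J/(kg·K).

T_f ≈ 69.7 °C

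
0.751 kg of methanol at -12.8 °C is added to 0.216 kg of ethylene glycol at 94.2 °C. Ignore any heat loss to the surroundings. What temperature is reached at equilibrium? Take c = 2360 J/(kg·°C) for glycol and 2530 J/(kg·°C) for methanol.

Heat lost by the glycol equals heat gained by the methanol:
0.216·2360·(94.2 − T) = 0.751·2530·(T − (-12.8))
509.76(94.2 − T) = 1900(T − (-12.8))
2409.8 T = 23699  ⇒  T ≈ 9.83 °C

T_f ≈ 9.8 °C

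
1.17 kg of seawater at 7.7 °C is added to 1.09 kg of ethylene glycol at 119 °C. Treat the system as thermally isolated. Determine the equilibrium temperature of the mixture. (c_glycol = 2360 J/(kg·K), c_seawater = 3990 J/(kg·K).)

Energy conservation, ΣQ = 0:
1.09·2360·(T − 119) + 1.17·3990·(T − 7.7) = 0
2572.4(T − 119) + 4668.3(T − 7.7) = 0
7240.7 T = 342062
T = 342062/7240.7 ≈ 47.24 °C

T_f ≈ 47.2 °C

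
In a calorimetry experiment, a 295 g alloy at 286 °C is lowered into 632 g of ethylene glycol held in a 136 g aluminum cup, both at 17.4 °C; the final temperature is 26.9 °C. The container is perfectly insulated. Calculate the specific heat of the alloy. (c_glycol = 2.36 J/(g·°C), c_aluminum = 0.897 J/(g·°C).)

c ≈ 0.201 J/(g·°C)

Net heat exchanged in the isolated system is zero:
295×c×(26.9 − 286) + 632×2.36×(26.9 − 17.4) + 136×0.897×(26.9 − 17.4) = 0
-76434 c = -15328
c = -15328/-76434 ≈ 0.2005 J/(g·°C)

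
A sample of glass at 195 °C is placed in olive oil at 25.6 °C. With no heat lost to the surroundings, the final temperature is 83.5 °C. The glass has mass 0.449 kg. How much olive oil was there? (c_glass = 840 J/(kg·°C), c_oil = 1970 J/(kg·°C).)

|Q_glass| = |Q_oil|:
0.449·840·(195 − 83.5) = m·1970·(83.5 − 25.6)
114063 m = 42053  ⇒  m ≈ 0.3687 kg

m ≈ 0.369 kg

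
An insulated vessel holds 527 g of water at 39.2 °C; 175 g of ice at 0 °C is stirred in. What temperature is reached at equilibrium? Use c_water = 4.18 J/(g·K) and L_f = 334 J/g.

T_f ≈ 9.5 °C

Net heat exchanged in the isolated system is zero:
melt ice: 175×334 = 58450
  warm the meltwater: 731.5 T
  water: 2202.9(T − 39.2)
2934.4 T = 86352 − 58450 = 27902
T ≈ 9.51 °C — above 0 °C, consistent with complete melting.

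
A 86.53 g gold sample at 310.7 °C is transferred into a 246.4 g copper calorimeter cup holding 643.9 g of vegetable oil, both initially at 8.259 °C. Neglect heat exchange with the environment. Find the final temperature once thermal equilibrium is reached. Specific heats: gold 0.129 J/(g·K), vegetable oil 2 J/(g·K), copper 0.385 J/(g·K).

T_f ≈ 10.7 °C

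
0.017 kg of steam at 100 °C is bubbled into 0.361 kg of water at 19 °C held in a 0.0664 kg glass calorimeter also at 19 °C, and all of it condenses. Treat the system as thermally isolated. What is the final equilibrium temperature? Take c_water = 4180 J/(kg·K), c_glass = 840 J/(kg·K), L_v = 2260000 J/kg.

Heat gained plus heat lost sum to zero:
steam→water at 100 °C releases m L_v = 0.017×2260000 = 38420; condensed water 100 °C→T: 71.06(T − 100); water warms: 0.361×4180×(T − 19) = 1509(T − 19); glass cup: 0.0664×840×(T − 19) = 55.78(T − 19)
1635.8 T = 38420 + 7106 + 29730 = 75256
T ≈ 46.01 °C (< 100 °C, so full condensation is consistent).

T_f ≈ 46.0 °C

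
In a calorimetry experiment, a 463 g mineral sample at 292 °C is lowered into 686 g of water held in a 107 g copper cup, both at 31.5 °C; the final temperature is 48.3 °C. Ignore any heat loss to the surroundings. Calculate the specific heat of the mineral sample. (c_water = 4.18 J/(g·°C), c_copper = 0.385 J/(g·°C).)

c ≈ 0.433 J/(g·°C)

Setting the total heat transfer to zero:
463×c×(48.3 − 292) + 686×4.18×(48.3 − 31.5) + 107×0.385×(48.3 − 31.5) = 0
-112833 c = -48866
c = -48866/-112833 ≈ 0.4331 J/(g·°C)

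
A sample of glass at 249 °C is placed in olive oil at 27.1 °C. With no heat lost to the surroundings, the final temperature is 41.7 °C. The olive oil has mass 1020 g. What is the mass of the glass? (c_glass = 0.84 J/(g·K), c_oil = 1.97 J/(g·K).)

Conservation of energy gives ΣQ = 0:
m·0.84·(41.7 − 249) + 1020·1.97·(41.7 − 27.1) = 0
-174.13 m = -29337
m = -29337/-174.13 ≈ 168.5 g

m ≈ 168 g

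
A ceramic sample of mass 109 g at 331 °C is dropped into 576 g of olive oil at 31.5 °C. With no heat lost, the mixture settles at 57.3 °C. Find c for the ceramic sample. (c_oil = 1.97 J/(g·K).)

c ≈ 0.981 J/(g·K)

m_s c (T_s − T_f) = m_oil c_oil (T_f − T_0):
109·c·(331 − 57.3) = 576·1.97·(57.3 − 31.5)
29833 c = 29276  ⇒  c ≈ 0.9813 J/(g·K)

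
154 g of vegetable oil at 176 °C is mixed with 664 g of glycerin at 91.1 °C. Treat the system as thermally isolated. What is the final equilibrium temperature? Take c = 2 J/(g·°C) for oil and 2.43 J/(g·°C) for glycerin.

T_f ≈ 104.7 °C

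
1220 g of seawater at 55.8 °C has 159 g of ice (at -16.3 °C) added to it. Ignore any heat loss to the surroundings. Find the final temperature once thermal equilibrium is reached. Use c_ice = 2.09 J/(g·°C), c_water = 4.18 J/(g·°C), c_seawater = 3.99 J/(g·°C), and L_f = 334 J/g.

T_f ≈ 38.5 °C

Energy balance with sensible and latent terms:
ice -16.3→0 °C: 159·2.09·16.3 = 5416.7; melt ice: 159·334 = 53106; meltwater 0→T: 159·4.18·T = 664.62 T; seawater: 4867.8(T − 55.8)
5532.4 T = 271623 − 58523 = 213101
T ≈ 38.52 °C — above 0 °C, consistent with complete melting.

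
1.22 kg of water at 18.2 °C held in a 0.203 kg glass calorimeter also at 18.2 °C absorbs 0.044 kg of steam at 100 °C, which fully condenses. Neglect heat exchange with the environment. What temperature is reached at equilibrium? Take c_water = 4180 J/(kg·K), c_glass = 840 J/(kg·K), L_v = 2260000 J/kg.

T_f ≈ 39.2 °C

Net heat exchanged in the isolated system is zero:
latent heat released on condensation: 0.044·2260000 = 99440; condensed water 100 °C→T: 183.92(T − 100); water warms: 1.22·4180·(T − 18.2) = 5099.6(T − 18.2); glass cup: 0.203·840·(T − 18.2) = 170.52(T − 18.2)
5454 T = 99440 + 18392 + 95916 = 213748
T ≈ 39.19 °C, under the boiling point, so the assumption holds.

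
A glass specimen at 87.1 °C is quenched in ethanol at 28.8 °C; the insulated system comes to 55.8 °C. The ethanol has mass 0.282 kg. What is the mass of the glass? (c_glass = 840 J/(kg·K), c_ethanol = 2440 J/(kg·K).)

Heat gained plus heat lost sum to zero:
m×840×(55.8 − 87.1) + 0.282×2440×(55.8 − 28.8) = 0
-26292 m = -18578
m = -18578/-26292 ≈ 0.7066 kg

m ≈ 0.707 kg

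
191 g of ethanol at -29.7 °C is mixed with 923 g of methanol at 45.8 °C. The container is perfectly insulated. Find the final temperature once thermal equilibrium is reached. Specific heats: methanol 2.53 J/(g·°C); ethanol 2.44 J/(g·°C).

T_f ≈ 33.2 °C

Heat lost by the methanol equals heat gained by the ethanol:
923×2.53×(45.8 − T) = 191×2.44×(T − (-29.7))
2335.2(45.8 − T) = 466.04(T − (-29.7))
2801.2 T = 93110  ⇒  T ≈ 33.24 °C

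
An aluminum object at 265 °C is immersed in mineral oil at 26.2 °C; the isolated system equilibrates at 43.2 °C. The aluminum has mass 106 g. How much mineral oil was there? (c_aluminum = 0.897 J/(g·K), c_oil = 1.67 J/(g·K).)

m ≈ 743 g

Energy conservation, ΣQ = 0:
106·0.897·(43.2 − 265) + m·1.67·(43.2 − 26.2) = 0
28.39 m = 21089
m = 21089/28.39 ≈ 742.8 g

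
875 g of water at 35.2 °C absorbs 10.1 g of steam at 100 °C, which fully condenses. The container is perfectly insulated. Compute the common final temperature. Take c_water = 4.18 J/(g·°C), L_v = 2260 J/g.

T_f ≈ 42.1 °C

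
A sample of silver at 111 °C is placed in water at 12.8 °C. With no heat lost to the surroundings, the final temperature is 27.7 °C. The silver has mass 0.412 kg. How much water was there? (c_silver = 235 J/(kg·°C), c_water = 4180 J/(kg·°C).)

m ≈ 0.129 kg

Net heat exchanged in the isolated system is zero:
0.412×235×(27.7 − 111) + m×4180×(27.7 − 12.8) = 0
62282 m = 8065.1
m = 8065.1/62282 ≈ 0.1295 kg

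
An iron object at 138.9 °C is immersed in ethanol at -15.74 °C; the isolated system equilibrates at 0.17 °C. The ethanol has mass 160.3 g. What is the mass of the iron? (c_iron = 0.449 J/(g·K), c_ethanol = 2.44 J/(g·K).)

Taking heat into each body as positive, Σ m c ΔT = 0:
m·0.449·(0.17 − 138.9) + 160.3·2.44·(0.17 − (-15.74)) = 0
-62.29 m = -6222.9
m = -6222.9/-62.29 ≈ 99.9 g

m ≈ 99.9 g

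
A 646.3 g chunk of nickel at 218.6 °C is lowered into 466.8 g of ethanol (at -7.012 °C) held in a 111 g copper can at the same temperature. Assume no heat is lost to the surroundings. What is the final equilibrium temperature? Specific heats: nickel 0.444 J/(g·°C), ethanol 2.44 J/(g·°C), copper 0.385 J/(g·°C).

T_f ≈ 37.1 °C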